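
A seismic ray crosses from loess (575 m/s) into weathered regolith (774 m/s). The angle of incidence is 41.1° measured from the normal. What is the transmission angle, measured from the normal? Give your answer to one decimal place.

62.2°

Snell's law: sin θ₂ = (V₂/V₁)·sin θ₁ = (774/575)·sin 41.1° = 0.8849.
θ₂ = arcsin 0.8849 = 62.24° from the normal.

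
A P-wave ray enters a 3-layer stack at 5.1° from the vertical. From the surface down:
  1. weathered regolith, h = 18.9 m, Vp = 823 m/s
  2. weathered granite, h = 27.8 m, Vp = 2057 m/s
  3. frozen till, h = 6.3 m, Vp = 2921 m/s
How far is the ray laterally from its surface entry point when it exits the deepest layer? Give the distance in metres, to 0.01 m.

10.12 m

Apply Snell's law at each interface; in layer i the horizontal offset is hᵢ·tan θᵢ.
Layer 1: θ = 5.10°; offset = 18.9·tan 5.10° = 1.6868 m.
Layer 2: sin θ = 2057·sin 5.1°/823 = 0.2222, θ = 12.84°; offset = 27.8·tan 12.84° = 6.3350 m.
Layer 3: sin θ = 2921·sin 5.1°/823 = 0.3155, θ = 18.39°; offset = 6.3·tan 18.39° = 2.0947 m.
Σ offsets = 10.1164 m.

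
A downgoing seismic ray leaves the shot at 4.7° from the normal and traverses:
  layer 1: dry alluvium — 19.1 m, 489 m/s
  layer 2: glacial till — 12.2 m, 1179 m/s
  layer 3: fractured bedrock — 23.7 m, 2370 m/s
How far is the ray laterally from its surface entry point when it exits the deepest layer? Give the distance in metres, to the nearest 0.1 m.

14.3 m

Apply Snell's law at each interface; in layer i the horizontal offset is hᵢ·tan θᵢ.
Layer 1: θ = 4.70°; offset = 19.1·tan 4.70° = 1.570 m.
Layer 2: sin θ = 1179·sin 4.7°/489 = 0.1976, θ = 11.39°; offset = 12.2·tan 11.39° = 2.459 m.
Layer 3: sin θ = 2370·sin 4.7°/489 = 0.3971, θ = 23.40°; offset = 23.7·tan 23.40° = 10.255 m.
Total horizontal offset = 14.284 m.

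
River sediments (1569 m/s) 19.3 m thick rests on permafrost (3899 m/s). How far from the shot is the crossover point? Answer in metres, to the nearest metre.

x_cross = 2h·√((V₂+V₁)/(V₂−V₁)).
(V₂+V₁)/(V₂−V₁) = (3899+1569)/(3899−1569) = 2.3468; √ = 1.5319.
x_cross = 2·19.3·1.5319 = 59.13 m.

59 m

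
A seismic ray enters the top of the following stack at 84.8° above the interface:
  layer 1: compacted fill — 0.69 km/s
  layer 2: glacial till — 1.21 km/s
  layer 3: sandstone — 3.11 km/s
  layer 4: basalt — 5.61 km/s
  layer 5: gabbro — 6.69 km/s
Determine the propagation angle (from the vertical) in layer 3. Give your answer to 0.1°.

24.1°

From the normal: θ₁ = 90° − 84.8° = 5.2°.
Snell's law across each interface conserves sin θ / V, so sin θ_3 = V_3·sin θ₁/V₁.
sin θ_3 = 3.11 × sin 5.2° / 0.69 = 0.4085.
θ_3 = arcsin 0.4085 = 24.11°.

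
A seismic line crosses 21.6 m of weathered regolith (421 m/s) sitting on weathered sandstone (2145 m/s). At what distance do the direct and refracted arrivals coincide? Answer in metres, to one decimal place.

52.7 m

θ_c = arcsin(421/2145) = 11.32°, so cos θ_c = 0.9805 and tᵢ = 2h cos θ_c/V₁ = 0.1006 s.
At crossover x/V₁ = x/V₂ + tᵢ ⇒ x = tᵢ/(1/V₁ − 1/V₂) = 0.10062/(2.3753e-03 − 4.6620e-04) = 52.70 m.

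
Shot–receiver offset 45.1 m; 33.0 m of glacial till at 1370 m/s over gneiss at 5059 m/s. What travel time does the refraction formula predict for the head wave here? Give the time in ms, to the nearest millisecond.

55 ms

t = x/V₂ + 2h·√(V₂²−V₁²)/(V₁V₂).
√(V₂²−V₁²) = √(5059²−1370²) = 4870.0 m/s; delay term = 2·33.0·4870.0/(1370·5059) = 0.04638 s.
t = 45.1/5059 + 0.04638 = 0.05529 s.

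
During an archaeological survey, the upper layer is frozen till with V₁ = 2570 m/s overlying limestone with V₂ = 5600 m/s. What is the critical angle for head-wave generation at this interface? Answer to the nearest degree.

27°

At critical incidence the refracted ray runs along the interface (θ₂ = 90°), so sin θ_c = V₁/V₂.
θ_c = arcsin(2570/5600) = arcsin 0.4589 = 27.32°.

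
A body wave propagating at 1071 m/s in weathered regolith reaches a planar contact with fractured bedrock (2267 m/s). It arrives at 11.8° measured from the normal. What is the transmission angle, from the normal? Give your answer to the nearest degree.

sin θ₁/V₁ = sin θ₂/V₂ ⇒ sin θ₂ = 2267·sin 11.8°/1071 = 2267·0.2045/1071 = 0.4329.
θ₂ = sin⁻¹(0.4329) = 25.65° (from vertical).

26°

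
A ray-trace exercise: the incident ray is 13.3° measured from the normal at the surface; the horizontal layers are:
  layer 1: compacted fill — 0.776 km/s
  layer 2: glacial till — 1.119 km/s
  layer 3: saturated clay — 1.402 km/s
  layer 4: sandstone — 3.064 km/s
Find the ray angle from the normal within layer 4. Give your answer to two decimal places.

65.28°

Snell's law across each interface conserves sin θ / V, so sin θ_4 = V_4·sin θ₁/V₁.
sin θ_4 = 3.064 × sin 13.3° / 0.776 = 0.9083.
θ_4 = 65.28° from the vertical.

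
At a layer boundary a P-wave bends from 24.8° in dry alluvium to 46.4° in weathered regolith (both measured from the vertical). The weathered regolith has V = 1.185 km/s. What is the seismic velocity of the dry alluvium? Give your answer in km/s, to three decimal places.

0.686 km/s

sin 24.8° = 0.4195; sin 46.4° = 0.7242.
V₁ = V₂·(sin θ₁/sin θ₂) = 1.185·(0.4195/0.7242) = 0.686 km/s.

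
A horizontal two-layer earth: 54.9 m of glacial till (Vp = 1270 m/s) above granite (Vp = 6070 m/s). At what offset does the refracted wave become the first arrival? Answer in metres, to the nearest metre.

136 m

θ_c = arcsin(1270/6070) = 12.08°, so cos θ_c = 0.9779 and tᵢ = 2h cos θ_c/V₁ = 0.0845 s.
At crossover x/V₁ = x/V₂ + tᵢ ⇒ x = tᵢ/(1/V₁ − 1/V₂) = 0.08454/(7.8740e-04 − 1.6474e-04) = 135.78 m.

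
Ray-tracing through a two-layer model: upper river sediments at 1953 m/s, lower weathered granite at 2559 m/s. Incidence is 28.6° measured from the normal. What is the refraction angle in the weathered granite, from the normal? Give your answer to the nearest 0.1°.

38.8°

sin θ₁/V₁ = sin θ₂/V₂ ⇒ sin θ₂ = 2559·sin 28.6°/1953 = 2559·0.4787/1953 = 0.6272.
θ₂ = arcsin 0.6272 = 38.85° from the normal.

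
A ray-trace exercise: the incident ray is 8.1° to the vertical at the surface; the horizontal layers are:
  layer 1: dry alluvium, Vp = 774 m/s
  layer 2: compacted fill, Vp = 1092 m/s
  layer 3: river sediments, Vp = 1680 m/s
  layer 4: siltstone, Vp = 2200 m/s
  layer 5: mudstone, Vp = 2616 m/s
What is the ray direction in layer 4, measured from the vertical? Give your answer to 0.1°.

Ray parameter p = sin 8.1° / 774 = 1.8204e-04 s/m.
sin θ_4 = p·V_4 = 1.8204e-04 × 2200 = 0.4005.
θ_4 = 23.61° from the vertical.

23.6°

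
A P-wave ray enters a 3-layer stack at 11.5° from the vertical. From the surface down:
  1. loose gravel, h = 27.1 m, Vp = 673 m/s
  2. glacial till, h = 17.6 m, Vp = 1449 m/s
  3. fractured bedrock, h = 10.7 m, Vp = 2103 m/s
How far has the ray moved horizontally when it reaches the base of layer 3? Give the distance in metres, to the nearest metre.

p = sin θ₁/V₁ = sin 11.5°/673 = 2.9624e-04 s/m is conserved through the stack.
Layer 1: θ = 11.50°; offset = 27.1·tan 11.50° = 5.514 m.
Layer 2: sin θ = p·1449 = 0.4292 → θ = 25.42°; offset = 17.6·tan 25.42° = 8.365 m.
Layer 3: sin θ = p·2103 = 0.6230 → θ = 38.53°; offset = 10.7·tan 38.53° = 8.522 m.
Summing the layer offsets gives 22.400 m.

22 m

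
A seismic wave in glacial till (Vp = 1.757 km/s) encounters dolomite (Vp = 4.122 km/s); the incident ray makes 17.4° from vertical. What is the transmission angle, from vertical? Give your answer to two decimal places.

Snell's law: sin θ₂ = (V₂/V₁)·sin θ₁ = (4.122/1.757)·sin 17.4° = 0.7016.
θ₂ = sin⁻¹(0.7016) = 44.55° (from vertical).

44.55°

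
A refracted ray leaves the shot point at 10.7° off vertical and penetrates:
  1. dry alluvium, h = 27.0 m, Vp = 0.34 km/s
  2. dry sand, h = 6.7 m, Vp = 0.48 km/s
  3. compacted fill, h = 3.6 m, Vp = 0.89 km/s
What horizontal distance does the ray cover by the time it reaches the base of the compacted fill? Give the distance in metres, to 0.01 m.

Apply Snell's law at each interface; in layer i the horizontal offset is hᵢ·tan θᵢ.
Layer 1: θ = 10.70°; offset = 27.0·tan 10.70° = 5.1017 m.
Layer 2: sin θ = 0.48·sin 10.7°/0.34 = 0.2621, θ = 15.20°; offset = 6.7·tan 15.20° = 1.8198 m.
Layer 3: sin θ = 0.89·sin 10.7°/0.34 = 0.4860, θ = 29.08°; offset = 3.6·tan 29.08° = 2.0020 m.
Summing the layer offsets gives 8.9235 m.

8.92 m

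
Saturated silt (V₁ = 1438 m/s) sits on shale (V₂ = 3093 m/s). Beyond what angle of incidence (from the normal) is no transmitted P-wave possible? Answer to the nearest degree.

28°

At critical incidence the refracted ray runs along the interface (θ₂ = 90°), so sin θ_c = V₁/V₂.
θ_c = arcsin(1438/3093) = arcsin 0.4649 = 27.71°.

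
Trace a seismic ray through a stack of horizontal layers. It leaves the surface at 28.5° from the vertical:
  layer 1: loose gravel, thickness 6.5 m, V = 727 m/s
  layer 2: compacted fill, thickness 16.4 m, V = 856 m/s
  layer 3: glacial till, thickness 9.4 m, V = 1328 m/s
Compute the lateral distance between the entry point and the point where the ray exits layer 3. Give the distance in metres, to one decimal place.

Apply Snell's law at each interface; in layer i the horizontal offset is hᵢ·tan θᵢ.
Layer 1: θ = 28.50°; offset = 6.5·tan 28.50° = 3.529 m.
Layer 2: sin θ = 856·sin 28.5°/727 = 0.5618, θ = 34.18°; offset = 16.4·tan 34.18° = 11.138 m.
Layer 3: sin θ = 1328·sin 28.5°/727 = 0.8716, θ = 60.65°; offset = 9.4·tan 60.65° = 16.715 m.
Summing the layer offsets gives 31.382 m.

31.4 m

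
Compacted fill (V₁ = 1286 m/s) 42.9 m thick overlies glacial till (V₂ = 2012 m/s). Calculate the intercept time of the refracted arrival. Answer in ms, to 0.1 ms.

tᵢ = 2h·√(V₂²−V₁²)/(V₁V₂).
√(V₂²−V₁²) = √(2012²−1286²) = 1547.4 m/s.
tᵢ = 2·42.9·1547.4/(1286·2012) = 0.05131 s.

51.3 ms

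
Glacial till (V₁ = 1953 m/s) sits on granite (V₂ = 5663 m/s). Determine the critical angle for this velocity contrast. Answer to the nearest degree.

20°

Critical incidence: sin θ_c = V₁/V₂ = 1953/5663 = 0.3449.
θ_c = arcsin 0.3449 = 20.17°.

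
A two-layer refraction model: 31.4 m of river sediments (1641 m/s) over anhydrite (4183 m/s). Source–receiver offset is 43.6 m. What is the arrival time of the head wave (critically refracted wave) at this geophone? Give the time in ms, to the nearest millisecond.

46 ms

t = x/V₂ + 2h·√(V₂²−V₁²)/(V₁V₂).
√(V₂²−V₁²) = √(4183²−1641²) = 3847.7 m/s; delay term = 2·31.4·3847.7/(1641·4183) = 0.03520 s.
t = 43.6/4183 + 0.03520 = 0.04562 s.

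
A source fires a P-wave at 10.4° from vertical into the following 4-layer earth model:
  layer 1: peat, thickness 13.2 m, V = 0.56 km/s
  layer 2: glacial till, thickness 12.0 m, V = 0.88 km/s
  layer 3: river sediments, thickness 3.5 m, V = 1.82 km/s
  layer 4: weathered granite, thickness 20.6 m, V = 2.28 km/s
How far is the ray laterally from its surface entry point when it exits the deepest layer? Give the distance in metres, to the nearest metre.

31 m

Apply Snell's law at each interface; in layer i the horizontal offset is hᵢ·tan θᵢ.
Layer 1: θ = 10.40°; offset = 13.2·tan 10.40° = 2.423 m.
Layer 2: sin θ = 0.88·sin 10.4°/0.56 = 0.2837, θ = 16.48°; offset = 12.0·tan 16.48° = 3.550 m.
Layer 3: sin θ = 1.82·sin 10.4°/0.56 = 0.5867, θ = 35.92°; offset = 3.5·tan 35.92° = 2.536 m.
Layer 4: sin θ = 2.28·sin 10.4°/0.56 = 0.7350, θ = 47.30°; offset = 20.6·tan 47.30° = 22.328 m.
Summing the layer offsets gives 30.836 m.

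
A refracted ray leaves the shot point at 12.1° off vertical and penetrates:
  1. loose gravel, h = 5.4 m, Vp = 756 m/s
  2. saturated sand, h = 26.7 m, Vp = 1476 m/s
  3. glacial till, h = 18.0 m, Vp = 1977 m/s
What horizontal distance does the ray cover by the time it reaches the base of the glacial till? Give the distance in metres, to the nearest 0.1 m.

Ray parameter p = sin 12.1° / 756 m/s = 2.7727e-04 s/m.
Layer 1: θ = 12.10°; offset = 5.4·tan 12.10° = 1.158 m.
Layer 2: sin θ = p·1476 = 0.4093 → θ = 24.16°; offset = 26.7·tan 24.16° = 11.976 m.
Layer 3: sin θ = p·1977 = 0.5482 → θ = 33.24°; offset = 18.0·tan 33.24° = 11.797 m.
Summing the layer offsets gives 24.931 m.

24.9 m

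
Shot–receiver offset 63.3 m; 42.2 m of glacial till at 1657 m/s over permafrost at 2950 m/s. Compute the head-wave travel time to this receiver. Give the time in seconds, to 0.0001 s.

t = x/V₂ + 2h·√(V₂²−V₁²)/(V₁V₂).
√(V₂²−V₁²) = √(2950²−1657²) = 2440.7 m/s; delay term = 2·42.2·2440.7/(1657·2950) = 0.04214 s.
t = 63.3/2950 + 0.04214 = 0.06360 s.

0.0636 s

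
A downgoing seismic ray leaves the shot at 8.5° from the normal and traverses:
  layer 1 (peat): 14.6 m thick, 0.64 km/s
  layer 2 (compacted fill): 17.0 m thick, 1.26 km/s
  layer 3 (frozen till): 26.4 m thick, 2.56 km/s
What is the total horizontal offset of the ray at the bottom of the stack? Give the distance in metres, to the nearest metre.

Apply Snell's law at each interface; in layer i the horizontal offset is hᵢ·tan θᵢ.
Layer 1: θ = 8.50°; offset = 14.6·tan 8.50° = 2.182 m.
Layer 2: sin θ = 1.26·sin 8.5°/0.64 = 0.2910, θ = 16.92°; offset = 17.0·tan 16.92° = 5.171 m.
Layer 3: sin θ = 2.56·sin 8.5°/0.64 = 0.5912, θ = 36.24°; offset = 26.4·tan 36.24° = 19.354 m.
Σ offsets = 26.706 m.

27 m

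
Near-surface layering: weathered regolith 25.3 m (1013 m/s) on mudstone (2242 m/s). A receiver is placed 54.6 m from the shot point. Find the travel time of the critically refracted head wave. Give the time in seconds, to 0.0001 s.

θ_c = arcsin(V₁/V₂) = arcsin(1013/2242) = 26.86°, cos θ_c = 0.8921.
Intercept time tᵢ = 2h cos θ_c / V₁ = 2·25.3·0.8921/1013 = 0.04456 s.
t = x/V₂ + tᵢ = 54.6/2242 + 0.04456 = 0.06891 s.

0.0689 s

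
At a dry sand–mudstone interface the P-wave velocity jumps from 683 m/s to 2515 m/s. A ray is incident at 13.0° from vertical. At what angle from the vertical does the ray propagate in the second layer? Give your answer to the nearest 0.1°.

55.9°

Snell's law: sin θ₂ = (V₂/V₁)·sin θ₁ = (2515/683)·sin 13.0° = 0.8283.
θ₂ = arcsin 0.8283 = 55.93° from the normal.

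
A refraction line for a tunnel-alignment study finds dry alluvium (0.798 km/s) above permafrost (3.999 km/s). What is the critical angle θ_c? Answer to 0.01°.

At critical incidence the refracted ray runs along the interface (θ₂ = 90°), so sin θ_c = V₁/V₂.
θ_c = arcsin(0.798/3.999) = arcsin 0.1995 = 11.51°.

11.51°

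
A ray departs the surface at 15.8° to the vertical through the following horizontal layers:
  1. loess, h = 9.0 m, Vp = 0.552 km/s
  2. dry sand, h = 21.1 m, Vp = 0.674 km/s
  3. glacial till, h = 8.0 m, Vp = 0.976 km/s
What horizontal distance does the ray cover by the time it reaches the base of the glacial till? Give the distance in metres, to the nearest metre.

14 m

p = sin θ₁/V₁ = sin 15.8°/0.552 = 4.9326e-01 s/km is conserved through the stack.
Layer 1: θ = 15.80°; offset = 9.0·tan 15.80° = 2.547 m.
Layer 2: sin θ = p·0.674 = 0.3325 → θ = 19.42°; offset = 21.1·tan 19.42° = 7.438 m.
Layer 3: sin θ = p·0.976 = 0.4814 → θ = 28.78°; offset = 8.0·tan 28.78° = 4.394 m.
Σ offsets = 14.379 m.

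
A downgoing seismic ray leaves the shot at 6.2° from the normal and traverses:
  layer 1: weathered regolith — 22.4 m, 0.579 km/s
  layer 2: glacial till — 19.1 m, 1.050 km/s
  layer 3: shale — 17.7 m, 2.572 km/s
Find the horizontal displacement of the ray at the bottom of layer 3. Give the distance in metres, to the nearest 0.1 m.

15.9 m

p = sin θ₁/V₁ = sin 6.2°/0.579 = 1.8653e-01 s/km is conserved through the stack.
Layer 1: θ = 6.20°; offset = 22.4·tan 6.20° = 2.433 m.
Layer 2: sin θ = p·1.050 = 0.1959 → θ = 11.29°; offset = 19.1·tan 11.29° = 3.815 m.
Layer 3: sin θ = p·2.572 = 0.4797 → θ = 28.67°; offset = 17.7·tan 28.67° = 9.678 m.
Σ offsets = 15.926 m.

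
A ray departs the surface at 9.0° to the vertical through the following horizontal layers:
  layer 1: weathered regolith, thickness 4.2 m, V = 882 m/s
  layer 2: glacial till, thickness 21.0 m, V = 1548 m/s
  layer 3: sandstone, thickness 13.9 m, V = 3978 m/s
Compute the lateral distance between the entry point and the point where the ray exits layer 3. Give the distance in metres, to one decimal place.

20.5 m

Apply Snell's law at each interface; in layer i the horizontal offset is hᵢ·tan θᵢ.
Layer 1: θ = 9.00°; offset = 4.2·tan 9.00° = 0.665 m.
Layer 2: sin θ = 1548·sin 9.0°/882 = 0.2746, θ = 15.94°; offset = 21.0·tan 15.94° = 5.996 m.
Layer 3: sin θ = 3978·sin 9.0°/882 = 0.7056, θ = 44.87°; offset = 13.9·tan 44.87° = 13.839 m.
Summing the layer offsets gives 20.500 m.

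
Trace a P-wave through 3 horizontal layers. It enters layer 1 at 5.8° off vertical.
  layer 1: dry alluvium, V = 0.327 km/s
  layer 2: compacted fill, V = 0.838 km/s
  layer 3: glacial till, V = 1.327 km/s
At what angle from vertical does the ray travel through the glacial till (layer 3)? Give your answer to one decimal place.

24.2°

Snell's law across each interface conserves sin θ / V, so sin θ_3 = V_3·sin θ₁/V₁.
sin θ_3 = 1.327 × sin 5.8° / 0.327 = 0.4101.
θ_3 = arcsin 0.4101 = 24.21°.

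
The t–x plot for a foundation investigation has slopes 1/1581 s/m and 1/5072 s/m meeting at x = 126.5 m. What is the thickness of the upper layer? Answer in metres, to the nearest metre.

x_cross = 2h·√((V₂+V₁)/(V₂−V₁)) → h = x_cross / (2·√((V₂+V₁)/(V₂−V₁))).
√((V₂+V₁)/(V₂−V₁)) = √((5072+1581)/(5072−1581)) = 1.3805.
h = 126.5 / (2·1.3805) = 45.82 m.

46 m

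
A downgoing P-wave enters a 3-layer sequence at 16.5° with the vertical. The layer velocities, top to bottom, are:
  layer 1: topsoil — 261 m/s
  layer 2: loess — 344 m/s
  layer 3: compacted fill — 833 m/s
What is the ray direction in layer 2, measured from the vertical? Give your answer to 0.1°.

22.0°

Ray parameter p = sin 16.5° / 261 = 1.0882e-03 s/m.
sin θ_2 = p·V_2 = 1.0882e-03 × 344 = 0.3743.
θ_2 = 21.98° from the vertical.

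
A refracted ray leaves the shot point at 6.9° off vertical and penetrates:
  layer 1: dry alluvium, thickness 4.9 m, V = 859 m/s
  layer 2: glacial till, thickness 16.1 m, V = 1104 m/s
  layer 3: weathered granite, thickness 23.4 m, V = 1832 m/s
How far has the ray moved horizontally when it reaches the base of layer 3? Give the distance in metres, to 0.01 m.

p = sin θ₁/V₁ = sin 6.9°/859 = 1.3986e-04 s/m is conserved through the stack.
Layer 1: θ = 6.90°; offset = 4.9·tan 6.90° = 0.5930 m.
Layer 2: sin θ = p·1104 = 0.1544 → θ = 8.88°; offset = 16.1·tan 8.88° = 2.5160 m.
Layer 3: sin θ = p·1832 = 0.2562 → θ = 14.85°; offset = 23.4·tan 14.85° = 6.2025 m.
Total horizontal offset = 9.3115 m.

9.31 m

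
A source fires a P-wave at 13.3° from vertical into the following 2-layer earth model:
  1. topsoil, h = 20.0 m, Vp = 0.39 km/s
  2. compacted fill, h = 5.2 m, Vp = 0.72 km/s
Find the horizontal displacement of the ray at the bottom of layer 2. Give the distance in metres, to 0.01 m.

7.17 m

Apply Snell's law at each interface; in layer i the horizontal offset is hᵢ·tan θᵢ.
Layer 1: θ = 13.30°; offset = 20.0·tan 13.30° = 4.7278 m.
Layer 2: sin θ = 0.72·sin 13.3°/0.39 = 0.4247, θ = 25.13°; offset = 5.2·tan 25.13° = 2.4394 m.
Σ offsets = 7.1672 m.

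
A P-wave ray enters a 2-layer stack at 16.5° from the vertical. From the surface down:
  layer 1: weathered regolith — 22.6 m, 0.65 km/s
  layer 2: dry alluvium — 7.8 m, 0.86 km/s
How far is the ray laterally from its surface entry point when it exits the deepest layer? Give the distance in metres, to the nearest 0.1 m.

9.9 m

p = sin θ₁/V₁ = sin 16.5°/0.65 = 4.3695e-01 s/km is conserved through the stack.
Layer 1: θ = 16.50°; offset = 22.6·tan 16.50° = 6.694 m.
Layer 2: sin θ = p·0.86 = 0.3758 → θ = 22.07°; offset = 7.8·tan 22.07° = 3.163 m.
Σ offsets = 9.857 m.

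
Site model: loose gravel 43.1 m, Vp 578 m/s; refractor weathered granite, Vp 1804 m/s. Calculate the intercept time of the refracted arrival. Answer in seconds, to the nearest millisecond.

tᵢ = 2h·√(V₂²−V₁²)/(V₁V₂).
√(V₂²−V₁²) = √(1804²−578²) = 1708.9 m/s.
tᵢ = 2·43.1·1708.9/(578·1804) = 0.14127 s.

0.141 s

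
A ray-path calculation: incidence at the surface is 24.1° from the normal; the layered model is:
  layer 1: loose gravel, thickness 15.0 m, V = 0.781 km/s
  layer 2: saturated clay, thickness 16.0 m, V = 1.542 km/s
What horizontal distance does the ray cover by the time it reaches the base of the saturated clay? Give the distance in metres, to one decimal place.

p = sin θ₁/V₁ = sin 24.1°/0.781 = 5.2283e-01 s/km is conserved through the stack.
Layer 1: θ = 24.10°; offset = 15.0·tan 24.10° = 6.710 m.
Layer 2: sin θ = p·1.542 = 0.8062 → θ = 53.73°; offset = 16.0·tan 53.73° = 21.803 m.
Σ offsets = 28.512 m.

28.5 m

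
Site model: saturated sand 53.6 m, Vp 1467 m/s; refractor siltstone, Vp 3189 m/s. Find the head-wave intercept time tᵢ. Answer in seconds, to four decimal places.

θ_c = arcsin(V₁/V₂) = arcsin(1467/3189) = 27.39°; cos θ_c = 0.8879.
tᵢ = 2h·cos θ_c / V₁ = 2·53.6·0.8879 / 1467 = 0.06488 s.

0.0649 s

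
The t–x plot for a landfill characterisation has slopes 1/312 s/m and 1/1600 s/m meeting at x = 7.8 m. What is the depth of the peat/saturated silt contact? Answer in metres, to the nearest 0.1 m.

h = (x_cross/2)·√((V₂−V₁)/(V₂+V₁)).
(V₂−V₁)/(V₂+V₁) = (1600−312)/(1600+312) = 0.6736; √ = 0.8208.
h = (7.8/2)·0.8208 = 3.20 m.

3.2 m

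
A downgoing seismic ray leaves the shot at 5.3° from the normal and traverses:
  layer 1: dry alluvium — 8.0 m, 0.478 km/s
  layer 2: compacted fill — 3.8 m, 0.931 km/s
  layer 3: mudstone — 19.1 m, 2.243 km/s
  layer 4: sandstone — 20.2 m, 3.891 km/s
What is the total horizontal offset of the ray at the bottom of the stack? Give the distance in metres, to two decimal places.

Apply Snell's law at each interface; in layer i the horizontal offset is hᵢ·tan θᵢ.
Layer 1: θ = 5.30°; offset = 8.0·tan 5.30° = 0.7421 m.
Layer 2: sin θ = 0.931·sin 5.3°/0.478 = 0.1799, θ = 10.36°; offset = 3.8·tan 10.36° = 0.6950 m.
Layer 3: sin θ = 2.243·sin 5.3°/0.478 = 0.4334, θ = 25.69°; offset = 19.1·tan 25.69° = 9.1866 m.
Layer 4: sin θ = 3.891·sin 5.3°/0.478 = 0.7519, θ = 48.76°; offset = 20.2·tan 48.76° = 23.0388 m.
Summing the layer offsets gives 33.6626 m.

33.66 m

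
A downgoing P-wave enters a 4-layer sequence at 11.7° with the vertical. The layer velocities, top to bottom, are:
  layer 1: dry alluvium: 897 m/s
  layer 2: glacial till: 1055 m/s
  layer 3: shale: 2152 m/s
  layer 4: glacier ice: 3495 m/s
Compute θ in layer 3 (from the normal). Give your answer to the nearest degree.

Ray parameter p = sin 11.7° / 897 = 2.2607e-04 s/m.
sin θ_3 = p·V_3 = 2.2607e-04 × 2152 = 0.4865.
θ_3 = 29.11° from the vertical.

29°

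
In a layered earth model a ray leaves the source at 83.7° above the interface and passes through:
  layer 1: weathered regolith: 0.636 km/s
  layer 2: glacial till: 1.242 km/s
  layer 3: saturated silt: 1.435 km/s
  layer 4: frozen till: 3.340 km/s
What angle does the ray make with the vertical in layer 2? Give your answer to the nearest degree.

12°

From the normal: θ₁ = 90° − 83.7° = 6.3°.
Ray parameter p = sin 6.3° / 0.636 = 1.7254e-01 s/km.
sin θ_2 = p·V_2 = 1.7254e-01 × 1.242 = 0.2143.
θ_2 = 12.37° from the vertical.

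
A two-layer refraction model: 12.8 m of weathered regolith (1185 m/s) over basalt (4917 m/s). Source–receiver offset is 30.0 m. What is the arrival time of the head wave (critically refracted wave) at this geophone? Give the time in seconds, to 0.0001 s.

θ_c = arcsin(V₁/V₂) = arcsin(1185/4917) = 13.95°, cos θ_c = 0.9705.
Intercept time tᵢ = 2h cos θ_c / V₁ = 2·12.8·0.9705/1185 = 0.02097 s.
t = x/V₂ + tᵢ = 30.0/4917 + 0.02097 = 0.02707 s.

0.0271 s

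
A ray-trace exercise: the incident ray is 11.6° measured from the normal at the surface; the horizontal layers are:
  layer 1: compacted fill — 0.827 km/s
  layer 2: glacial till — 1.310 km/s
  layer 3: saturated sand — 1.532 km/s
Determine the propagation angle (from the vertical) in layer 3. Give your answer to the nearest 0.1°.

21.9°

Snell's law across each interface conserves sin θ / V, so sin θ_3 = V_3·sin θ₁/V₁.
sin θ_3 = 1.532 × sin 11.6° / 0.827 = 0.3725.
θ_3 = 21.87° from the vertical.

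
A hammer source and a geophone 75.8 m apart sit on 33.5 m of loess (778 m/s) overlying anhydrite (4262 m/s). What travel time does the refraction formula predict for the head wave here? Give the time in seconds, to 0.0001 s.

0.1025 s

t = x/V₂ + 2h·√(V₂²−V₁²)/(V₁V₂).
√(V₂²−V₁²) = √(4262²−778²) = 4190.4 m/s; delay term = 2·33.5·4190.4/(778·4262) = 0.08467 s.
t = 75.8/4262 + 0.08467 = 0.10246 s.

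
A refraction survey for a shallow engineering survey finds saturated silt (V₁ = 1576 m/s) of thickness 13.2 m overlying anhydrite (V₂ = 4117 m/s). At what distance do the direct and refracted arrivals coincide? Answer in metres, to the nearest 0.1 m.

39.5 m

x_cross = 2h·√((V₂+V₁)/(V₂−V₁)).
(V₂+V₁)/(V₂−V₁) = (4117+1576)/(4117−1576) = 2.2405; √ = 1.4968.
x_cross = 2·13.2·1.4968 = 39.52 m.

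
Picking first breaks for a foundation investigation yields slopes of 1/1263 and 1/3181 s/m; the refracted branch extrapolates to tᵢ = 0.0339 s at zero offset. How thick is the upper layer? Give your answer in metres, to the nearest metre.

θ_c = arcsin(1263/3181) = 23.39°; cos θ_c = 0.9178.
tᵢ = 2h cos θ_c/V₁ ⇒ h = tᵢ·V₁/(2 cos θ_c) = 0.0339·1263/(2·0.9178) = 23.33 m.

23 m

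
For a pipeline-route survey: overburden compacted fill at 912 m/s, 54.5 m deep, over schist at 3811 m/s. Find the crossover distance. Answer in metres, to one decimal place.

θ_c = arcsin(912/3811) = 13.85°, so cos θ_c = 0.9709 and tᵢ = 2h cos θ_c/V₁ = 0.1160 s.
At crossover x/V₁ = x/V₂ + tᵢ ⇒ x = tᵢ/(1/V₁ − 1/V₂) = 0.11604/(1.0965e-03 − 2.6240e-04) = 139.13 m.

139.1 m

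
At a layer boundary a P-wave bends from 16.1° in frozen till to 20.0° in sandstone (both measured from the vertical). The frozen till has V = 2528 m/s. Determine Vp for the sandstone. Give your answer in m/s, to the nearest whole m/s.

Snell's law: sin 16.1°/V₁ = sin 20.0°/V₂.
V₂ = V₁·sin 20.0°/sin 16.1° = 2528 × 1.2333 = 3117.86 m/s.

3118 m/s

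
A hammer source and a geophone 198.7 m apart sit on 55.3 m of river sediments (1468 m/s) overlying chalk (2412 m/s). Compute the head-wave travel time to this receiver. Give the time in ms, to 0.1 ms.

142.2 ms

θ_c = arcsin(V₁/V₂) = arcsin(1468/2412) = 37.49°, cos θ_c = 0.7935.
Intercept time tᵢ = 2h cos θ_c / V₁ = 2·55.3·0.7935/1468 = 0.05978 s.
t = x/V₂ + tᵢ = 198.7/2412 + 0.05978 = 0.14216 s.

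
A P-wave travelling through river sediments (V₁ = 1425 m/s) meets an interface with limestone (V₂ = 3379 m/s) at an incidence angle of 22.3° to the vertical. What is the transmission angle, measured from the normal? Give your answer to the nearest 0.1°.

64.1°

Snell's law: sin θ₂ = (V₂/V₁)·sin θ₁ = (3379/1425)·sin 22.3° = 0.8998.
θ₂ = sin⁻¹(0.8998) = 64.13° (from vertical).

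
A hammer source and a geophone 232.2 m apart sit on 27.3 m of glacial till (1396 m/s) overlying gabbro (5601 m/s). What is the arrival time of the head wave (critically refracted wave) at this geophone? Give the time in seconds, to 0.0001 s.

θ_c = arcsin(V₁/V₂) = arcsin(1396/5601) = 14.43°, cos θ_c = 0.9684.
Intercept time tᵢ = 2h cos θ_c / V₁ = 2·27.3·0.9684/1396 = 0.03788 s.
t = x/V₂ + tᵢ = 232.2/5601 + 0.03788 = 0.07933 s.

0.0793 s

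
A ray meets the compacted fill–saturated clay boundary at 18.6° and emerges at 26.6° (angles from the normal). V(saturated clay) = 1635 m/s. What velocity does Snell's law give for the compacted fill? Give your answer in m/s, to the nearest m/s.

1165 m/s

sin 18.6° = 0.3190; sin 26.6° = 0.4478.
V₁ = V₂·(sin θ₁/sin θ₂) = 1635·(0.3190/0.4478) = 1164.69 m/s.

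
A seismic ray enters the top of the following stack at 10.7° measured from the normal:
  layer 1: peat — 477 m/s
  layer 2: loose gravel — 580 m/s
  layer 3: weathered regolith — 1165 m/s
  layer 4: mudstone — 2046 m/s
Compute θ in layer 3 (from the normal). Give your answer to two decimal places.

26.97°

Ray parameter p = sin 10.7° / 477 = 3.8924e-04 s/m.
sin θ_3 = p·V_3 = 3.8924e-04 × 1165 = 0.4535.
θ_3 = 26.97° from the vertical.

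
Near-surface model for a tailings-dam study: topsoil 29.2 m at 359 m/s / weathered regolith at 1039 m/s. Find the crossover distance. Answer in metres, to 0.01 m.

x_cross = 2h·√((V₂+V₁)/(V₂−V₁)).
(V₂+V₁)/(V₂−V₁) = (1039+359)/(1039−359) = 2.0559; √ = 1.4338.
x_cross = 2·29.2·1.4338 = 83.74 m.

83.74 m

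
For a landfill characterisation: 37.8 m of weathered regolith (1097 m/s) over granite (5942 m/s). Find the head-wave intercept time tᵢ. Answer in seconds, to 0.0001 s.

tᵢ = 2h·√(V₂²−V₁²)/(V₁V₂).
√(V₂²−V₁²) = √(5942²−1097²) = 5839.9 m/s.
tᵢ = 2·37.8·5839.9/(1097·5942) = 0.06773 s.

0.0677 s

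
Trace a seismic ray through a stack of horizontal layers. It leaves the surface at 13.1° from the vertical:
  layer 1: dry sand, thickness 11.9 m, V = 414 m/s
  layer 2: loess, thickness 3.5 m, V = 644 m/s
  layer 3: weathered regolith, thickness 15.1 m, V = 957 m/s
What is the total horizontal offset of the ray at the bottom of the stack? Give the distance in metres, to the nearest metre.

Apply Snell's law at each interface; in layer i the horizontal offset is hᵢ·tan θᵢ.
Layer 1: θ = 13.10°; offset = 11.9·tan 13.10° = 2.769 m.
Layer 2: sin θ = 644·sin 13.1°/414 = 0.3526, θ = 20.64°; offset = 3.5·tan 20.64° = 1.319 m.
Layer 3: sin θ = 957·sin 13.1°/414 = 0.5239, θ = 31.60°; offset = 15.1·tan 31.60° = 9.288 m.
Total horizontal offset = 13.376 m.

13 m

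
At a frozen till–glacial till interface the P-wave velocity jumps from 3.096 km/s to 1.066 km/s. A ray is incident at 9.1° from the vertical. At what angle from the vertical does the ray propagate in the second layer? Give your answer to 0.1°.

3.1°

sin θ₁/V₁ = sin θ₂/V₂ ⇒ sin θ₂ = 1.066·sin 9.1°/3.096 = 1.066·0.1582/3.096 = 0.0545.
θ₂ = arcsin 0.0545 = 3.12° from the normal.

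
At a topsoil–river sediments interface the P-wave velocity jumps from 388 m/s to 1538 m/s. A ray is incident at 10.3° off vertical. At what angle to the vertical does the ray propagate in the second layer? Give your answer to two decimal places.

45.13°

Snell's law: sin θ₂ = (V₂/V₁)·sin θ₁ = (1538/388)·sin 10.3° = 0.7088.
θ₂ = sin⁻¹(0.7088) = 45.13° (from vertical).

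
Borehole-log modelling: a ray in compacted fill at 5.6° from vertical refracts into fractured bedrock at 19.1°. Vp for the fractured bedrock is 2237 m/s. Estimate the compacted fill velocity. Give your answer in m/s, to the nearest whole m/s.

667 m/s

Snell's law: sin 5.6°/V₁ = sin 19.1°/V₂.
V₁ = V₂·sin 5.6°/sin 19.1° = 2237 × 0.2982 = 667.12 m/s.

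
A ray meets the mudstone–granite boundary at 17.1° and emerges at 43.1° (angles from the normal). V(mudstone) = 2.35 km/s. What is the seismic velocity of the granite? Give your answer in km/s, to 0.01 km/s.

sin 17.1° = 0.2940; sin 43.1° = 0.6833.
V₂ = V₁·(sin θ₂/sin θ₁) = 2.35·(0.6833/0.2940) = 5.46 km/s.

5.46 km/s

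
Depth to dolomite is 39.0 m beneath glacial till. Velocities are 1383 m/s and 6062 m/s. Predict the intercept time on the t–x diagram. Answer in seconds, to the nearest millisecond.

θ_c = arcsin(V₁/V₂) = arcsin(1383/6062) = 13.19°; cos θ_c = 0.9736.
tᵢ = 2h·cos θ_c / V₁ = 2·39.0·0.9736 / 1383 = 0.05491 s.

0.055 s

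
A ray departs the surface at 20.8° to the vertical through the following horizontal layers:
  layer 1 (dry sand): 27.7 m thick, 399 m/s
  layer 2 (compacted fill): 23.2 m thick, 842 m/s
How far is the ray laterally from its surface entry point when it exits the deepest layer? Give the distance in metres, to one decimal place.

36.8 m

Ray parameter p = sin 20.8° / 399 m/s = 8.8999e-04 s/m.
Layer 1: θ = 20.80°; offset = 27.7·tan 20.80° = 10.522 m.
Layer 2: sin θ = p·842 = 0.7494 → θ = 48.54°; offset = 23.2·tan 48.54° = 26.256 m.
Total horizontal offset = 36.778 m.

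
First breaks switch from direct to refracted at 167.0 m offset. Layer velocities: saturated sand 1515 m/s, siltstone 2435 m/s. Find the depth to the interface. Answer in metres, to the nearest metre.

40 m

h = (x_cross/2)·√((V₂−V₁)/(V₂+V₁)).
(V₂−V₁)/(V₂+V₁) = (2435−1515)/(2435+1515) = 0.2329; √ = 0.4826.
h = (167.0/2)·0.4826 = 40.30 m.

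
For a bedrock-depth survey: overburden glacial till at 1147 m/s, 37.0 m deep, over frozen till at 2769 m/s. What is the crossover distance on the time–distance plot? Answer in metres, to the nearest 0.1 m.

x_cross = 2h·√((V₂+V₁)/(V₂−V₁)).
(V₂+V₁)/(V₂−V₁) = (2769+1147)/(2769−1147) = 2.4143; √ = 1.5538.
x_cross = 2·37.0·1.5538 = 114.98 m.

115.0 m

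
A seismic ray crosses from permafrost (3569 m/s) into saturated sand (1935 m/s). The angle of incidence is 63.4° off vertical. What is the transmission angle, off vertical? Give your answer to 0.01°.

Snell's law: sin θ₂ = (V₂/V₁)·sin θ₁ = (1935/3569)·sin 63.4° = 0.4848.
θ₂ = arcsin 0.4848 = 29.00° from the normal.

29.00°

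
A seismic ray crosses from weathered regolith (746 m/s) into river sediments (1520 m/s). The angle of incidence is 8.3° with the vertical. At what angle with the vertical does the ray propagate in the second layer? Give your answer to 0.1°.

sin θ₁/V₁ = sin θ₂/V₂ ⇒ sin θ₂ = 1520·sin 8.3°/746 = 1520·0.1444/746 = 0.2941.
θ₂ = arcsin 0.2941 = 17.11° from the normal.

17.1°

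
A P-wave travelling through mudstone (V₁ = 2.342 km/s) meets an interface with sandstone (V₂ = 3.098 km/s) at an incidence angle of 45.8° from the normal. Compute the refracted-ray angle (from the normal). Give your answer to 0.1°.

sin θ₁/V₁ = sin θ₂/V₂ ⇒ sin θ₂ = 3.098·sin 45.8°/2.342 = 3.098·0.7169/2.342 = 0.9483.
θ₂ = arcsin 0.9483 = 71.50° from the normal.

71.5°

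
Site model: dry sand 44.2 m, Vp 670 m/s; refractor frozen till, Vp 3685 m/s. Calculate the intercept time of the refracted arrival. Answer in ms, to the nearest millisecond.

130 ms

θ_c = arcsin(V₁/V₂) = arcsin(670/3685) = 10.48°; cos θ_c = 0.9833.
tᵢ = 2h·cos θ_c / V₁ = 2·44.2·0.9833 / 670 = 0.12974 s.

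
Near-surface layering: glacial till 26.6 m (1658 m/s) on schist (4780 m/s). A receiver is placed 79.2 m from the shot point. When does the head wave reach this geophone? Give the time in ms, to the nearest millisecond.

47 ms

t = x/V₂ + 2h·√(V₂²−V₁²)/(V₁V₂).
√(V₂²−V₁²) = √(4780²−1658²) = 4483.2 m/s; delay term = 2·26.6·4483.2/(1658·4780) = 0.03009 s.
t = 79.2/4780 + 0.03009 = 0.04666 s.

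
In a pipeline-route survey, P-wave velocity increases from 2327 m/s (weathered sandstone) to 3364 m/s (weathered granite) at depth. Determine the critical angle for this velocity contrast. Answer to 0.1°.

43.8°

At critical incidence the refracted ray runs along the interface (θ₂ = 90°), so sin θ_c = V₁/V₂.
θ_c = arcsin(2327/3364) = arcsin 0.6917 = 43.77°.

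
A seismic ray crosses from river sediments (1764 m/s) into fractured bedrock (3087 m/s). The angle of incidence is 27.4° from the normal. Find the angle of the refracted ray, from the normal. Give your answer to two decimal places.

Snell's law: sin θ₂ = (V₂/V₁)·sin θ₁ = (3087/1764)·sin 27.4° = 0.8053.
θ₂ = arcsin 0.8053 = 53.64° from the normal.

53.64°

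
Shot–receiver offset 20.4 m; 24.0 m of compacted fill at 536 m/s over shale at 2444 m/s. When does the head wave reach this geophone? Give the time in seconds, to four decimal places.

0.0957 s

t = x/V₂ + 2h·√(V₂²−V₁²)/(V₁V₂).
√(V₂²−V₁²) = √(2444²−536²) = 2384.5 m/s; delay term = 2·24.0·2384.5/(536·2444) = 0.08737 s.
t = 20.4/2444 + 0.08737 = 0.09572 s.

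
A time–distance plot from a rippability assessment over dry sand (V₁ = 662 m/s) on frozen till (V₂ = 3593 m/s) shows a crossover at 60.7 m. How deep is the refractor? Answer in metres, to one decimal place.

x_cross = 2h·√((V₂+V₁)/(V₂−V₁)) → h = x_cross / (2·√((V₂+V₁)/(V₂−V₁))).
√((V₂+V₁)/(V₂−V₁)) = √((3593+662)/(3593−662)) = 1.2049.
h = 60.7 / (2·1.2049) = 25.19 m.

25.2 m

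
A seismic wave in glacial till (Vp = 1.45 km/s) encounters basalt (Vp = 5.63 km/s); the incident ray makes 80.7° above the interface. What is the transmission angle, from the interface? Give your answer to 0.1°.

Angle from the normal: 90° − 80.7° = 9.3°.
sin θ₁/V₁ = sin θ₂/V₂ ⇒ sin θ₂ = 5.63·sin 9.3°/1.45 = 5.63·0.1616/1.45 = 0.6275.
θ₂ = arcsin 0.6275 = 38.86° from the normal.
From the interface: 90° − 38.86° = 51.14°.

51.1°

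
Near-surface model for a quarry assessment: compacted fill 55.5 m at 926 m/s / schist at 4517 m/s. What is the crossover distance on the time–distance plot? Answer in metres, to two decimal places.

x_cross = 2h·√((V₂+V₁)/(V₂−V₁)).
(V₂+V₁)/(V₂−V₁) = (4517+926)/(4517−926) = 1.5157; √ = 1.2312.
x_cross = 2·55.5·1.2312 = 136.66 m.

136.66 m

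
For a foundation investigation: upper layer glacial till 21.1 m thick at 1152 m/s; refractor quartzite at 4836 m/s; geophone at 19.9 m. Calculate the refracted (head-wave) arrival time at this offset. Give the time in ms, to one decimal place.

39.7 ms

θ_c = arcsin(V₁/V₂) = arcsin(1152/4836) = 13.78°, cos θ_c = 0.9712.
Intercept time tᵢ = 2h cos θ_c / V₁ = 2·21.1·0.9712/1152 = 0.03558 s.
t = x/V₂ + tᵢ = 19.9/4836 + 0.03558 = 0.03969 s.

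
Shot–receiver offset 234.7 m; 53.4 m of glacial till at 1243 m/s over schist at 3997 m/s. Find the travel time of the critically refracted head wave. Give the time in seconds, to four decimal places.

0.1404 s

θ_c = arcsin(V₁/V₂) = arcsin(1243/3997) = 18.12°, cos θ_c = 0.9504.
Intercept time tᵢ = 2h cos θ_c / V₁ = 2·53.4·0.9504/1243 = 0.08166 s.
t = x/V₂ + tᵢ = 234.7/3997 + 0.08166 = 0.14038 s.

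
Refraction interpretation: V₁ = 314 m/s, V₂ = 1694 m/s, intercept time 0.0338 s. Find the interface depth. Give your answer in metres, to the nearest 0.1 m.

5.4 m

θ_c = arcsin(314/1694) = 10.68°; cos θ_c = 0.9827.
tᵢ = 2h cos θ_c/V₁ ⇒ h = tᵢ·V₁/(2 cos θ_c) = 0.0338·314/(2·0.9827) = 5.40 m.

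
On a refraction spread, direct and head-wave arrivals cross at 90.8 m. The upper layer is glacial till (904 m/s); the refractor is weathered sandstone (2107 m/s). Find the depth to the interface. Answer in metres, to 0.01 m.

28.70 m

x_cross = 2h·√((V₂+V₁)/(V₂−V₁)) → h = x_cross / (2·√((V₂+V₁)/(V₂−V₁))).
√((V₂+V₁)/(V₂−V₁)) = √((2107+904)/(2107−904)) = 1.5821.
h = 90.8 / (2·1.5821) = 28.70 m.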